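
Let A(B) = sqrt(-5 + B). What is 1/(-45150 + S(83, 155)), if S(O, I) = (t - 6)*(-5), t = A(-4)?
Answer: -3008/135720975 + I/135720975 ≈ -2.2163e-5 + 7.3681e-9*I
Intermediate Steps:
t = 3*I (t = sqrt(-5 - 4) = sqrt(-9) = 3*I ≈ 3.0*I)
S(O, I) = 30 - 15*I (S(O, I) = (3*I - 6)*(-5) = (-6 + 3*I)*(-5) = 30 - 15*I)
1/(-45150 + S(83, 155)) = 1/(-45150 + (30 - 15*I)) = 1/(-45120 - 15*I) = (-45120 + 15*I)/2035814625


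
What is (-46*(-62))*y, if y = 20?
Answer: 57040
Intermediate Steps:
(-46*(-62))*y = -46*(-62)*20 = 2852*20 = 57040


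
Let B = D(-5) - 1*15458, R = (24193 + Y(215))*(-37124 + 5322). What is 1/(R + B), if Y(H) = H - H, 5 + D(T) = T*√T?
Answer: I/(-769401249*I + 5*√5) ≈ -1.2997e-9 + 1.8886e-17*I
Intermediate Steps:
D(T) = -5 + T^(3/2) (D(T) = -5 + T*√T = -5 + T^(3/2))
Y(H) = 0
R = -769385786 (R = (24193 + 0)*(-37124 + 5322) = 24193*(-31802) = -769385786)
B = -15463 - 5*I*√5 (B = (-5 + (-5)^(3/2)) - 1*15458 = (-5 - 5*I*√5) - 15458 = -15463 - 5*I*√5 ≈ -15463.0 - 11.18*I)
1/(R + B) = 1/(-769385786 + (-15463 - 5*I*√5)) = 1/(-769401249 - 5*I*√5)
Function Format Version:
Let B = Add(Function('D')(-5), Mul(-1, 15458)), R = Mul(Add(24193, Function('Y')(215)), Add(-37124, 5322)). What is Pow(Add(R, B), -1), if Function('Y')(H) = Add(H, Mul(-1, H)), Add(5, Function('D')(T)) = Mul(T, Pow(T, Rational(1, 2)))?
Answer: Mul(I, Pow(Add(Mul(-769401249, I), Mul(5, Pow(5, Rational(1, 2)))), -1)) ≈ Add(-1.2997e-9, Mul(1.8886e-17, I))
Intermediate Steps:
Function('D')(T) = Add(-5, Pow(T, Rational(3, 2))) (Function('D')(T) = Add(-5, Mul(T, Pow(T, Rational(1, 2)))) = Add(-5, Pow(T, Rational(3, 2))))
Function('Y')(H) = 0
R = -769385786 (R = Mul(Add(24193, 0), Add(-37124, 5322)) = Mul(24193, -31802) = -769385786)
B = Add(-15463, Mul(-5, I, Pow(5, Rational(1, 2)))) (B = Add(Add(-5, Pow(-5, Rational(3, 2))), Mul(-1, 15458)) = Add(Add(-5, Mul(-5, I, Pow(5, Rational(1, 2)))), -15458) = Add(-15463, Mul(-5, I, Pow(5, Rational(1, 2)))) ≈ Add(-15463., Mul(-11.180, I)))
Pow(Add(R, B), -1) = Pow(Add(-769385786, Add(-15463, Mul(-5, I, Pow(5, Rational(1, 2))))), -1) = Pow(Add(-769401249, Mul(-5, I, Pow(5, Rational(1, 2)))), -1)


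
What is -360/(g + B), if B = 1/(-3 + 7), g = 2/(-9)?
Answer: -12960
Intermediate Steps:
g = -2/9 (g = 2*(-⅑) = -2/9 ≈ -0.22222)
B = ¼ (B = 1/4 = ¼ ≈ 0.25000)
-360/(g + B) = -360/(-2/9 + ¼) = -360/1/36 = -360*36 = -12960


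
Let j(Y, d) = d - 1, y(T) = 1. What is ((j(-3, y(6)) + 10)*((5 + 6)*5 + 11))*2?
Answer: 1320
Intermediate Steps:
j(Y, d) = -1 + d
((j(-3, y(6)) + 10)*((5 + 6)*5 + 11))*2 = (((-1 + 1) + 10)*((5 + 6)*5 + 11))*2 = ((0 + 10)*(11*5 + 11))*2 = (10*(55 + 11))*2 = (10*66)*2 = 660*2 = 1320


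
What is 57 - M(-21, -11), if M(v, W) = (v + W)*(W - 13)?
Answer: -711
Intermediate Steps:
M(v, W) = (-13 + W)*(W + v) (M(v, W) = (W + v)*(-13 + W) = (-13 + W)*(W + v))
57 - M(-21, -11) = 57 - ((-11)² - 13*(-11) - 13*(-21) - 11*(-21)) = 57 - (121 + 143 + 273 + 231) = 57 - 1*768 = 57 - 768 = -711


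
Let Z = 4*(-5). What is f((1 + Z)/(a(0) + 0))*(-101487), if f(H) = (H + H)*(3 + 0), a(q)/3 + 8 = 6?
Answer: -1928253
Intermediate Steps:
a(q) = -6 (a(q) = -24 + 3*6 = -24 + 18 = -6)
Z = -20
f(H) = 6*H (f(H) = (2*H)*3 = 6*H)
f((1 + Z)/(a(0) + 0))*(-101487) = (6*((1 - 20)/(-6 + 0)))*(-101487) = (6*(-19/(-6)))*(-101487) = (6*(-19*(-⅙)))*(-101487) = (6*(19/6))*(-101487) = 19*(-101487) = -1928253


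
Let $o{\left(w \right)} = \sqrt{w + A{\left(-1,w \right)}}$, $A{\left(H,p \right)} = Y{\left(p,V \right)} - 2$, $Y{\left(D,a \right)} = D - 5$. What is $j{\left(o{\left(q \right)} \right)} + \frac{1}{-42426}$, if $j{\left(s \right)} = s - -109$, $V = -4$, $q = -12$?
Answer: $\frac{4624433}{42426} + i \sqrt{31} \approx 109.0 + 5.5678 i$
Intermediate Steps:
$Y{\left(D,a \right)} = -5 + D$ ($Y{\left(D,a \right)} = D - 5 = -5 + D$)
$A{\left(H,p \right)} = -7 + p$ ($A{\left(H,p \right)} = \left(-5 + p\right) - 2 = -7 + p$)
$o{\left(w \right)} = \sqrt{-7 + 2 w}$ ($o{\left(w \right)} = \sqrt{w + \left(-7 + w\right)} = \sqrt{-7 + 2 w}$)
$j{\left(s \right)} = 109 + s$ ($j{\left(s \right)} = s + 109 = 109 + s$)
$j{\left(o{\left(q \right)} \right)} + \frac{1}{-42426} = \left(109 + \sqrt{-7 + 2 \left(-12\right)}\right) + \frac{1}{-42426} = \left(109 + \sqrt{-7 - 24}\right) - \frac{1}{42426} = \left(109 + \sqrt{-31}\right) - \frac{1}{42426} = \left(109 + i \sqrt{31}\right) - \frac{1}{42426} = \frac{4624433}{42426} + i \sqrt{31}$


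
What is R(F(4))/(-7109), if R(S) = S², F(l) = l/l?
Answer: -1/7109 ≈ -0.00014067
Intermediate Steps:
F(l) = 1
R(F(4))/(-7109) = 1²/(-7109) = 1*(-1/7109) = -1/7109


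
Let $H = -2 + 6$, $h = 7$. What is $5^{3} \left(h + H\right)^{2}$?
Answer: $15125$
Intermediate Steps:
$H = 4$
$5^{3} \left(h + H\right)^{2} = 5^{3} \left(7 + 4\right)^{2} = 125 \cdot 11^{2} = 125 \cdot 121 = 15125$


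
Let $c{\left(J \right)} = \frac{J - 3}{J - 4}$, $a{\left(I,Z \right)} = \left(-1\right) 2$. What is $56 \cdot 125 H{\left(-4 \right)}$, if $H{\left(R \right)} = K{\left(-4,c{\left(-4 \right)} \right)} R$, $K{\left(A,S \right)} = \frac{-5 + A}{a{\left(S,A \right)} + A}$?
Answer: $-42000$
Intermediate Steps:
$a{\left(I,Z \right)} = -2$
$c{\left(J \right)} = \frac{-3 + J}{-4 + J}$
$K{\left(A,S \right)} = \frac{-5 + A}{-2 + A}$
$H{\left(R \right)} = \frac{3 R}{2}$ ($H{\left(R \right)} = \frac{-5 - 4}{-2 - 4} R = \frac{1}{-6} \left(-9\right) R = \left(- \frac{1}{6}\right) \left(-9\right) R = \frac{3 R}{2}$)
$56 \cdot 125 H{\left(-4 \right)} = 56 \cdot 125 \cdot \frac{3}{2} \left(-4\right) = 7000 \left(-6\right) = -42000$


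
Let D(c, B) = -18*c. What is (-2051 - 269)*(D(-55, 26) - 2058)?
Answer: 2477760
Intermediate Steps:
(-2051 - 269)*(D(-55, 26) - 2058) = (-2051 - 269)*(-18*(-55) - 2058) = -2320*(990 - 2058) = -2320*(-1068) = 2477760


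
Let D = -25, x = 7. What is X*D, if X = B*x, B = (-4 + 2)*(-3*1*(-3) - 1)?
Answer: 2800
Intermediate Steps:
B = -16 (B = -2*(-3*(-3) - 1) = -2*(9 - 1) = -2*8 = -16)
X = -112 (X = -16*7 = -112)
X*D = -112*(-25) = 2800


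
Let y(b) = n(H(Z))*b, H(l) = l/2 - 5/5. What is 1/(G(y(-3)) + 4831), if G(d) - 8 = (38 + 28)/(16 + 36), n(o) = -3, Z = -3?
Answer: 26/125847 ≈ 0.00020660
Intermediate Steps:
H(l) = -1 + l/2 (H(l) = l*(½) - 5*⅕ = l/2 - 1 = -1 + l/2)
y(b) = -3*b
G(d) = 241/26 (G(d) = 8 + (38 + 28)/(16 + 36) = 8 + 66/52 = 8 + 66*(1/52) = 8 + 33/26 = 241/26)
1/(G(y(-3)) + 4831) = 1/(241/26 + 4831) = 1/(125847/26) = 26/125847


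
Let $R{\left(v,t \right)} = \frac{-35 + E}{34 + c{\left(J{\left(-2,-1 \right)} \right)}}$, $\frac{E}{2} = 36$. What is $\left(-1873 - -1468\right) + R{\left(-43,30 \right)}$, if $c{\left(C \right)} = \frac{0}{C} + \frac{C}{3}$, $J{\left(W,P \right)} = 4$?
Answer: $- \frac{42819}{106} \approx -403.95$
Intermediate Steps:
$E = 72$ ($E = 2 \cdot 36 = 72$)
$c{\left(C \right)} = \frac{C}{3}$ ($c{\left(C \right)} = 0 + C \frac{1}{3} = 0 + \frac{C}{3} = \frac{C}{3}$)
$R{\left(v,t \right)} = \frac{111}{106}$ ($R{\left(v,t \right)} = \frac{-35 + 72}{34 + \frac{1}{3} \cdot 4} = \frac{37}{34 + \frac{4}{3}} = \frac{37}{\frac{106}{3}} = 37 \cdot \frac{3}{106} = \frac{111}{106}$)
$\left(-1873 - -1468\right) + R{\left(-43,30 \right)} = \left(-1873 - -1468\right) + \frac{111}{106} = \left(-1873 + 1468\right) + \frac{111}{106} = -405 + \frac{111}{106} = - \frac{42819}{106}$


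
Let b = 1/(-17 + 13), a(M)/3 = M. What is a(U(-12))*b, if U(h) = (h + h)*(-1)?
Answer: -18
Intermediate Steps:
U(h) = -2*h (U(h) = (2*h)*(-1) = -2*h)
a(M) = 3*M
b = -1/4 (b = 1/(-4) = -1/4 ≈ -0.25000)
a(U(-12))*b = (3*(-2*(-12)))*(-1/4) = (3*24)*(-1/4) = 72*(-1/4) = -18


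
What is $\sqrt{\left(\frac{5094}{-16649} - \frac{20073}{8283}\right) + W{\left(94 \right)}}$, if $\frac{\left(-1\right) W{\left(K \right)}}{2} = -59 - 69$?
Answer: $\frac{\sqrt{535172716757946399}}{45967889} \approx 15.914$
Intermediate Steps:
$W{\left(K \right)} = 256$ ($W{\left(K \right)} = - 2 \left(-59 - 69\right) = \left(-2\right) \left(-128\right) = 256$)
$\sqrt{\left(\frac{5094}{-16649} - \frac{20073}{8283}\right) + W{\left(94 \right)}} = \sqrt{\left(\frac{5094}{-16649} - \frac{20073}{8283}\right) + 256} = \sqrt{\left(5094 \left(- \frac{1}{16649}\right) - \frac{6691}{2761}\right) + 256} = \sqrt{\left(- \frac{5094}{16649} - \frac{6691}{2761}\right) + 256} = \sqrt{- \frac{125462993}{45967889} + 256} = \sqrt{\frac{11642316591}{45967889}} = \frac{\sqrt{535172716757946399}}{45967889}$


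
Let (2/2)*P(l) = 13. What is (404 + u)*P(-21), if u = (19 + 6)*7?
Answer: 7527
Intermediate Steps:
P(l) = 13
u = 175 (u = 25*7 = 175)
(404 + u)*P(-21) = (404 + 175)*13 = 579*13 = 7527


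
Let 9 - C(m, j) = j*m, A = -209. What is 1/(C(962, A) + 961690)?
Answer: 1/1162757 ≈ 8.6002e-7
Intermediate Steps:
C(m, j) = 9 - j*m
1/(C(962, A) + 961690) = 1/((9 - 1*(-209)*962) + 961690) = 1/((9 + 201058) + 961690) = 1/(201067 + 961690) = 1/1162757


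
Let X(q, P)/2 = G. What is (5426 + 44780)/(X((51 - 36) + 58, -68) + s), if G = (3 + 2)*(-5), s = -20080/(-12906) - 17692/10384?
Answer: -841050309528/840077179 ≈ -1001.2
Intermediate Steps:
s = -2477779/16751988 (s = -20080*(-1/12906) - 17692*1/10384 = 10040/6453 - 4423/2596 = -2477779/16751988 ≈ -0.14791)
G = -25 (G = 5*(-5) = -25)
X(q, P) = -50 (X(q, P) = 2*(-25) = -50)
(5426 + 44780)/(X((51 - 36) + 58, -68) + s) = (5426 + 44780)/(-50 - 2477779/16751988) = 50206/(-840077179/16751988) = 50206*(-16751988/840077179) = -841050309528/840077179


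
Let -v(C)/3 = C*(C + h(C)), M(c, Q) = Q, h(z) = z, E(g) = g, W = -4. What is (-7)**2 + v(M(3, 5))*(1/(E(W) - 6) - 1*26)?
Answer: 3964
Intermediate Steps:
v(C) = -6*C**2 (v(C) = -3*C*(C + C) = -3*C*2*C = -6*C**2)
(-7)**2 + v(M(3, 5))*(1/(E(W) - 6) - 1*26) = (-7)**2 + (-6*5**2)*(1/(-4 - 6) - 1*26) = 49 + (-6*25)*(1/(-10) - 26) = 49 - 150*(-1/10 - 26) = 49 - 150*(-261/10) = 49 + 3915 = 3964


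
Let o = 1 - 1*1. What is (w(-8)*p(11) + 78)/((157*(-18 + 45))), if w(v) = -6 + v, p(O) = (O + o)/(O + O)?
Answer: 71/4239 ≈ 0.016749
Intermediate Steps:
o = 0 (o = 1 - 1 = 0)
p(O) = ½ (p(O) = (O + 0)/(O + O) = O/((2*O)) = O*(1/(2*O)) = ½)
(w(-8)*p(11) + 78)/((157*(-18 + 45))) = ((-6 - 8)*(½) + 78)/((157*(-18 + 45))) = (-14*½ + 78)/((157*27)) = (-7 + 78)/4239 = 71*(1/4239) = 71/4239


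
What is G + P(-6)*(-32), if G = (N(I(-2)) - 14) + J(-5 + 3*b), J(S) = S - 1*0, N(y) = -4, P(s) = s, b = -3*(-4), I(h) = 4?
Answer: 205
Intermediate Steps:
b = 12
J(S) = S (J(S) = S + 0 = S)
G = 13 (G = (-4 - 14) + (-5 + 3*12) = -18 + (-5 + 36) = -18 + 31 = 13)
G + P(-6)*(-32) = 13 - 6*(-32) = 13 + 192 = 205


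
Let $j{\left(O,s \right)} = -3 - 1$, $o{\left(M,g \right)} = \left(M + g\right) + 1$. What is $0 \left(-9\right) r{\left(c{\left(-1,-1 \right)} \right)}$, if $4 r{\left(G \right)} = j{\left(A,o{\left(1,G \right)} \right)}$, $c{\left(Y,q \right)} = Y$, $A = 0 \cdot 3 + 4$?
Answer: $0$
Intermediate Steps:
$A = 4$ ($A = 0 + 4 = 4$)
$o{\left(M,g \right)} = 1 + M + g$
$j{\left(O,s \right)} = -4$
$r{\left(G \right)} = -1$ ($r{\left(G \right)} = \frac{1}{4} \left(-4\right) = -1$)
$0 \left(-9\right) r{\left(c{\left(-1,-1 \right)} \right)} = 0 \left(-9\right) \left(-1\right) = 0 \left(-1\right) = 0$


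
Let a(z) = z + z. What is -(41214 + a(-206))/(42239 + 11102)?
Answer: -40802/53341 ≈ -0.76493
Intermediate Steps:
a(z) = 2*z
-(41214 + a(-206))/(42239 + 11102) = -(41214 + 2*(-206))/(42239 + 11102) = -(41214 - 412)/53341 = -40802/53341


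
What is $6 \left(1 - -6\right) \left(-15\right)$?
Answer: $-630$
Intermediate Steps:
$6 \left(1 - -6\right) \left(-15\right) = 6 \left(1 + 6\right) \left(-15\right) = 6 \cdot 7 \left(-15\right) = 42 \left(-15\right) = -630$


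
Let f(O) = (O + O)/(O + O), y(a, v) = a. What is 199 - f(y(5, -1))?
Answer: 198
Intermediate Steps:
f(O) = 1 (f(O) = (2*O)/((2*O)) = (2*O)*(1/(2*O)) = 1)
199 - f(y(5, -1)) = 199 - 1*1 = 199 - 1 = 198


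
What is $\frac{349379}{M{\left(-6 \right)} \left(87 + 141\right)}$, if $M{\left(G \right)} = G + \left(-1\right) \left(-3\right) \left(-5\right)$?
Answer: $- \frac{349379}{4788} \approx -72.97$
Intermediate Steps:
$M{\left(G \right)} = -15 + G$ ($M{\left(G \right)} = G + 3 \left(-5\right) = G - 15 = -15 + G$)
$\frac{349379}{M{\left(-6 \right)} \left(87 + 141\right)} = \frac{349379}{\left(-15 - 6\right) \left(87 + 141\right)} = \frac{349379}{\left(-21\right) 228} = \frac{349379}{-4788} = 349379 \left(- \frac{1}{4788}\right) = - \frac{349379}{4788}$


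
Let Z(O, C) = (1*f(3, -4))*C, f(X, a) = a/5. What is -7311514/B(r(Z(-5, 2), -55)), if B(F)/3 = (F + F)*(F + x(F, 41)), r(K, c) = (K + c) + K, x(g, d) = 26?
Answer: -13056275/20079 ≈ -650.25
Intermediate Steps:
f(X, a) = a/5 (f(X, a) = a*(⅕) = a/5)
Z(O, C) = -4*C/5 (Z(O, C) = (1*((⅕)*(-4)))*C = (1*(-⅘))*C = -4*C/5)
r(K, c) = c + 2*K
B(F) = 6*F*(26 + F) (B(F) = 3*((F + F)*(F + 26)) = 3*((2*F)*(26 + F)) = 3*(2*F*(26 + F)) = 6*F*(26 + F))
-7311514/B(r(Z(-5, 2), -55)) = -7311514*1/(6*(-55 + 2*(-⅘*2))*(26 + (-55 + 2*(-⅘*2)))) = -7311514*1/(6*(-55 + 2*(-8/5))*(26 + (-55 + 2*(-8/5)))) = -7311514*1/(6*(-55 - 16/5)*(26 + (-55 - 16/5))) = -7311514*(-5/(1746*(26 - 291/5))) = -7311514/(6*(-291/5)*(-161/5)) = -7311514/281106/25 = -7311514*25/281106 = -13056275/20079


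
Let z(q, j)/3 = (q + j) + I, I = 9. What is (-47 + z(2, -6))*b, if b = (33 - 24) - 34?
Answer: 800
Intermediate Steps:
b = -25 (b = 9 - 34 = -25)
z(q, j) = 27 + 3*j + 3*q (z(q, j) = 3*((q + j) + 9) = 3*((j + q) + 9) = 3*(9 + j + q) = 27 + 3*j + 3*q)
(-47 + z(2, -6))*b = (-47 + (27 + 3*(-6) + 3*2))*(-25) = (-47 + (27 - 18 + 6))*(-25) = (-47 + 15)*(-25) = -32*(-25) = 800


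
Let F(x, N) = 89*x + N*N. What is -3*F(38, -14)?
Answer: -10734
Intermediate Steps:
F(x, N) = N**2 + 89*x (F(x, N) = 89*x + N**2 = N**2 + 89*x)
-3*F(38, -14) = -3*((-14)**2 + 89*38) = -3*(196 + 3382) = -3*3578 = -10734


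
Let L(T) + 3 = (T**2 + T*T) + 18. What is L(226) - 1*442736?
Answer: -340569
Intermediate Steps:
L(T) = 15 + 2*T**2 (L(T) = -3 + ((T**2 + T*T) + 18) = -3 + ((T**2 + T**2) + 18) = -3 + (2*T**2 + 18) = -3 + (18 + 2*T**2) = 15 + 2*T**2)
L(226) - 1*442736 = (15 + 2*226**2) - 1*442736 = (15 + 2*51076) - 442736 = (15 + 102152) - 442736 = 102167 - 442736 = -340569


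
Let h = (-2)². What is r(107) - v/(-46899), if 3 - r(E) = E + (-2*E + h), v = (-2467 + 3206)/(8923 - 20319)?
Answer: 56652865685/534461004 ≈ 106.00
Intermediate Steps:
h = 4
v = -739/11396 (v = 739/(-11396) = 739*(-1/11396) = -739/11396 ≈ -0.064847)
r(E) = -1 + E (r(E) = 3 - (E + (-2*E + 4)) = 3 - (E + (4 - 2*E)) = 3 - (4 - E) = 3 + (-4 + E) = -1 + E)
r(107) - v/(-46899) = (-1 + 107) - (-739)/(11396*(-46899)) = 106 - (-739)*(-1)/(11396*46899) = 106 - 1*739/534461004 = 106 - 739/534461004 = 56652865685/534461004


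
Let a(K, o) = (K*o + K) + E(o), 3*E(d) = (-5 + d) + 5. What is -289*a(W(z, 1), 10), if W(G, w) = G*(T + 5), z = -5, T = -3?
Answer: 92480/3 ≈ 30827.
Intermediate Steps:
W(G, w) = 2*G (W(G, w) = G*(-3 + 5) = G*2 = 2*G)
E(d) = d/3 (E(d) = ((-5 + d) + 5)/3 = d/3)
a(K, o) = K + o/3 + K*o (a(K, o) = (K*o + K) + o/3 = (K + K*o) + o/3 = K + o/3 + K*o)
-289*a(W(z, 1), 10) = -289*(2*(-5) + (⅓)*10 + (2*(-5))*10) = -289*(-10 + 10/3 - 10*10) = -289*(-10 + 10/3 - 100) = -289*(-320/3) = 92480/3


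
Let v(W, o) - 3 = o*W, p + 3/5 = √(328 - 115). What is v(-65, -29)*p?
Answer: -5664/5 + 1888*√213 ≈ 26422.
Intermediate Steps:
p = -⅗ + √213 (p = -⅗ + √(328 - 115) = -⅗ + √213 ≈ 13.995)
v(W, o) = 3 + W*o (v(W, o) = 3 + o*W = 3 + W*o)
v(-65, -29)*p = (3 - 65*(-29))*(-⅗ + √213) = (3 + 1885)*(-⅗ + √213) = 1888*(-⅗ + √213) = -5664/5 + 1888*√213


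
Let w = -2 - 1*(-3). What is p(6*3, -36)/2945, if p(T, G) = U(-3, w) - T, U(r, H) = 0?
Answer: -18/2945 ≈ -0.0061121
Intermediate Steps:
w = 1 (w = -2 + 3 = 1)
p(T, G) = -T (p(T, G) = 0 - T = -T)
p(6*3, -36)/2945 = -6*3/2945 = -1*18*(1/2945) = -18*1/2945 = -18/2945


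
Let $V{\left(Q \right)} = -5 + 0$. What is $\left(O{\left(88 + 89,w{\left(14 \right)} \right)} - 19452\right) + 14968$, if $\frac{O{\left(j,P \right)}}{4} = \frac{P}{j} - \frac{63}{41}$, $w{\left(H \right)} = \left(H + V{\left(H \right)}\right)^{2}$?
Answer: $- \frac{10857236}{2419} \approx -4488.3$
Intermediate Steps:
$V{\left(Q \right)} = -5$
$w{\left(H \right)} = \left(-5 + H\right)^{2}$ ($w{\left(H \right)} = \left(H - 5\right)^{2} = \left(-5 + H\right)^{2}$)
$O{\left(j,P \right)} = - \frac{252}{41} + \frac{4 P}{j}$ ($O{\left(j,P \right)} = 4 \left(\frac{P}{j} - \frac{63}{41}\right) = 4 \left(- \frac{63}{41} + \frac{P}{j}\right) = - \frac{252}{41} + \frac{4 P}{j}$)
$\left(O{\left(88 + 89,w{\left(14 \right)} \right)} - 19452\right) + 14968 = \left(\left(- \frac{252}{41} + \frac{4 \left(-5 + 14\right)^{2}}{88 + 89}\right) - 19452\right) + 14968 = \left(\left(- \frac{252}{41} + \frac{4 \cdot 9^{2}}{177}\right) - 19452\right) + 14968 = \left(\left(- \frac{252}{41} + 4 \cdot 81 \cdot \frac{1}{177}\right) - 19452\right) + 14968 = \left(\left(- \frac{252}{41} + \frac{108}{59}\right) - 19452\right) + 14968 = \left(- \frac{10440}{2419} - 19452\right) + 14968 = - \frac{47064828}{2419} + 14968 = - \frac{10857236}{2419}$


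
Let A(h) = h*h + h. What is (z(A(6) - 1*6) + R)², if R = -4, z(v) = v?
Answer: 1024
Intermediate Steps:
A(h) = h + h² (A(h) = h² + h = h + h²)
R = -4 (R = -1*4 = -4)
(z(A(6) - 1*6) + R)² = ((6*(1 + 6) - 1*6) - 4)² = ((6*7 - 6) - 4)² = ((42 - 6) - 4)² = (36 - 4)² = 32² = 1024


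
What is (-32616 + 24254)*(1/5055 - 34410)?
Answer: 1454507594738/5055 ≈ 2.8774e+8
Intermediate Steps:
(-32616 + 24254)*(1/5055 - 34410) = -8362*(1/5055 - 34410) = -8362*(-173942549/5055) = 1454507594738/5055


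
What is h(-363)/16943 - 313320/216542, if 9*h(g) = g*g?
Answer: -1069094669/1834435553 ≈ -0.58279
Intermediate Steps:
h(g) = g**2/9 (h(g) = (g*g)/9 = g**2/9)
h(-363)/16943 - 313320/216542 = ((1/9)*(-363)**2)/16943 - 313320/216542 = ((1/9)*131769)*(1/16943) - 313320*1/216542 = 14641*(1/16943) - 156660/108271 = 14641/16943 - 156660/108271 = -1069094669/1834435553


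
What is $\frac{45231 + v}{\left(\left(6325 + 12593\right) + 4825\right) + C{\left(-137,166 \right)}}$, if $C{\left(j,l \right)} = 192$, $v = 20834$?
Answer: $\frac{13213}{4787} \approx 2.7602$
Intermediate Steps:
$\frac{45231 + v}{\left(\left(6325 + 12593\right) + 4825\right) + C{\left(-137,166 \right)}} = \frac{45231 + 20834}{\left(\left(6325 + 12593\right) + 4825\right) + 192} = \frac{66065}{\left(18918 + 4825\right) + 192} = \frac{66065}{23743 + 192} = \frac{66065}{23935} = 66065 \cdot \frac{1}{23935} = \frac{13213}{4787}$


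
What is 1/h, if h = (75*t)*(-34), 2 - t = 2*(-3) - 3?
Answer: -1/28050 ≈ -3.5651e-5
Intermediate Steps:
t = 11 (t = 2 - (2*(-3) - 3) = 2 - (-6 - 3) = 2 - 1*(-9) = 2 + 9 = 11)
h = -28050 (h = (75*11)*(-34) = 825*(-34) = -28050)
1/h = 1/(-28050) = -1/28050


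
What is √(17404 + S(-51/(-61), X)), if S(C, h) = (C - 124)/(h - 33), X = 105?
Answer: √9324564310/732 ≈ 131.92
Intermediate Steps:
S(C, h) = (-124 + C)/(-33 + h)
√(17404 + S(-51/(-61), X)) = √(17404 + (-124 - 51/(-61))/(-33 + 105)) = √(17404 + (-124 - 51*(-1/61))/72) = √(17404 + (-124 + 51/61)/72) = √(17404 + (1/72)*(-7513/61)) = √(17404 - 7513/4392) = √(76430855/4392) = √9324564310/732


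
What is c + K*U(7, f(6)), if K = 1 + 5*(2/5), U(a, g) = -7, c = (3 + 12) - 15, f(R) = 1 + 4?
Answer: -21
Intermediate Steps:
f(R) = 5
c = 0 (c = 15 - 15 = 0)
K = 3 (K = 1 + 5*(2*(⅕)) = 1 + 5*(⅖) = 1 + 2 = 3)
c + K*U(7, f(6)) = 0 + 3*(-7) = 0 - 21 = -21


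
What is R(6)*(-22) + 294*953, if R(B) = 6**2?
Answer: 279390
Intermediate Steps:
R(B) = 36
R(6)*(-22) + 294*953 = 36*(-22) + 294*953 = -792 + 280182 = 279390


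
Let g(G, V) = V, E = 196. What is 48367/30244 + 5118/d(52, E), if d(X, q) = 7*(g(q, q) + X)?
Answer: 14922119/3281474 ≈ 4.5474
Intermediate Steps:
d(X, q) = 7*X + 7*q (d(X, q) = 7*(q + X) = 7*(X + q) = 7*X + 7*q)
48367/30244 + 5118/d(52, E) = 48367/30244 + 5118/(7*52 + 7*196) = 48367*(1/30244) + 5118/(364 + 1372) = 48367/30244 + 5118/1736 = 48367/30244 + 5118*(1/1736) = 48367/30244 + 2559/868 = 14922119/3281474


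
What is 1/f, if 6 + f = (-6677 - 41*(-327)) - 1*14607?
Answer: -1/7883 ≈ -0.00012686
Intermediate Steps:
f = -7883 (f = -6 + ((-6677 - 41*(-327)) - 1*14607) = -6 + ((-6677 - 1*(-13407)) - 14607) = -6 + ((-6677 + 13407) - 14607) = -6 + (6730 - 14607) = -6 - 7877 = -7883)
1/f = 1/(-7883) = -1/7883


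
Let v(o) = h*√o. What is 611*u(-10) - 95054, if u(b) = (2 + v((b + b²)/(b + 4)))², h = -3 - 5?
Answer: -679170 - 19552*I*√15 ≈ -6.7917e+5 - 75725.0*I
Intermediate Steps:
h = -8
v(o) = -8*√o
u(b) = (2 - 8*√((b + b²)/(4 + b)))² (u(b) = (2 - 8*√((b + b²)/(b + 4)))² = (2 - 8*√((b + b²)/(4 + b)))²)
611*u(-10) - 95054 = 611*(4*(-1 + 4*√(-10*(1 - 10)/(4 - 10)))²) - 95054 = 611*(4*(-1 + 4*√(-10*(-9)/(-6)))²) - 95054 = 611*(4*(-1 + 4*√(-10*(-⅙)*(-9)))²) - 95054 = 611*(4*(-1 + 4*√(-15))²) - 95054 = 611*(4*(-1 + 4*(I*√15))²) - 95054 = 611*(4*(-1 + 4*I*√15)²) - 95054 = 2444*(-1 + 4*I*√15)² - 95054 = -95054 + 2444*(-1 + 4*I*√15)²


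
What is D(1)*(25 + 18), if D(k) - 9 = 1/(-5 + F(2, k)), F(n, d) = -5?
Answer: 3827/10 ≈ 382.70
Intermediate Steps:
D(k) = 89/10 (D(k) = 9 + 1/(-5 - 5) = 9 + 1/(-10) = 9 - ⅒ = 89/10)
D(1)*(25 + 18) = 89*(25 + 18)/10 = (89/10)*43 = 3827/10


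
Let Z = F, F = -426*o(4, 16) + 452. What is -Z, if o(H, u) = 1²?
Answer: -26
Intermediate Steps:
o(H, u) = 1
F = 26 (F = -426*1 + 452 = -426 + 452 = 26)
Z = 26
-Z = -1*26 = -26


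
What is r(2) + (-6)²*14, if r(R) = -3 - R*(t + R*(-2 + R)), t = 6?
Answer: 489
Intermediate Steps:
r(R) = -3 - R*(6 + R*(-2 + R))
r(2) + (-6)²*14 = (-3 - 1*2³ - 6*2 + 2*2²) + (-6)²*14 = (-3 - 1*8 - 12 + 2*4) + 36*14 = (-3 - 8 - 12 + 8) + 504 = -15 + 504 = 489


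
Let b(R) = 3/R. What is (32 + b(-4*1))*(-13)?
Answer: -1625/4 ≈ -406.25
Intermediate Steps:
(32 + b(-4*1))*(-13) = (32 + 3/((-4*1)))*(-13) = (32 + 3/(-4))*(-13) = (32 + 3*(-¼))*(-13) = (32 - ¾)*(-13) = (125/4)*(-13) = -1625/4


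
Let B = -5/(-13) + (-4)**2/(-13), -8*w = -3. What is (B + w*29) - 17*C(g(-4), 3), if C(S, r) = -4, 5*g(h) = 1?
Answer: 8115/104 ≈ 78.029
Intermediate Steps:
g(h) = 1/5 (g(h) = (1/5)*1 = 1/5)
w = 3/8 (w = -1/8*(-3) = 3/8 ≈ 0.37500)
B = -11/13 (B = -5*(-1/13) + 16*(-1/13) = 5/13 - 16/13 = -11/13 ≈ -0.84615)
(B + w*29) - 17*C(g(-4), 3) = (-11/13 + (3/8)*29) - 17*(-4) = (-11/13 + 87/8) + 68 = 1043/104 + 68 = 8115/104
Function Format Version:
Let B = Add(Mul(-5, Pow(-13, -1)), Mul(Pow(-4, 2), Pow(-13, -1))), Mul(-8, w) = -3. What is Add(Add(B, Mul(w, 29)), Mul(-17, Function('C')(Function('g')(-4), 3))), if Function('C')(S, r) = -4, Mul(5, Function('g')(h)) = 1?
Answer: Rational(8115, 104) ≈ 78.029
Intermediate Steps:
Function('g')(h) = Rational(1, 5) (Function('g')(h) = Mul(Rational(1, 5), 1) = Rational(1, 5))
w = Rational(3, 8) (w = Mul(Rational(-1, 8), -3) = Rational(3, 8) ≈ 0.37500)
B = Rational(-11, 13) (B = Add(Mul(-5, Rational(-1, 13)), Mul(16, Rational(-1, 13))) = Add(Rational(5, 13), Rational(-16, 13)) = Rational(-11, 13) ≈ -0.84615)
Add(Add(B, Mul(w, 29)), Mul(-17, Function('C')(Function('g')(-4), 3))) = Add(Add(Rational(-11, 13), Mul(Rational(3, 8), 29)), Mul(-17, -4)) = Add(Add(Rational(-11, 13), Rational(87, 8)), 68) = Add(Rational(1043, 104), 68) = Rational(8115, 104)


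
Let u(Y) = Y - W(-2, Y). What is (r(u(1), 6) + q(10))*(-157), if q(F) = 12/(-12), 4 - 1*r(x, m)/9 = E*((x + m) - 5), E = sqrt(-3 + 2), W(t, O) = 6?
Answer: -5495 - 5652*I ≈ -5495.0 - 5652.0*I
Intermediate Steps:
E = I (E = sqrt(-1) = I ≈ 1.0*I)
u(Y) = -6 + Y (u(Y) = Y - 1*6 = Y - 6 = -6 + Y)
r(x, m) = 36 - 9*I*(-5 + m + x) (r(x, m) = 36 - 9*I*((x + m) - 5) = 36 - 9*I*((m + x) - 5) = 36 - 9*I*(-5 + m + x))
q(F) = -1 (q(F) = 12*(-1/12) = -1)
(r(u(1), 6) + q(10))*(-157) = ((36 + 45*I - 9*I*6 - 9*I*(-6 + 1)) - 1)*(-157) = ((36 + 45*I - 54*I - 9*I*(-5)) - 1)*(-157) = ((36 + 45*I - 54*I + 45*I) - 1)*(-157) = ((36 + 36*I) - 1)*(-157) = (35 + 36*I)*(-157) = -5495 - 5652*I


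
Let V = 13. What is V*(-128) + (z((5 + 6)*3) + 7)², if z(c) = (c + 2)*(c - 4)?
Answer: 1042820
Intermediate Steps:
z(c) = (-4 + c)*(2 + c) (z(c) = (2 + c)*(-4 + c) = (-4 + c)*(2 + c))
V*(-128) + (z((5 + 6)*3) + 7)² = 13*(-128) + ((-8 + ((5 + 6)*3)² - 2*(5 + 6)*3) + 7)² = -1664 + ((-8 + (11*3)² - 22*3) + 7)² = -1664 + ((-8 + 33² - 2*33) + 7)² = -1664 + ((-8 + 1089 - 66) + 7)² = -1664 + (1015 + 7)² = -1664 + 1022² = -1664 + 1044484 = 1042820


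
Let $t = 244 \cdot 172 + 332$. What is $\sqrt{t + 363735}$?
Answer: $3 \sqrt{45115} \approx 637.21$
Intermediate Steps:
$t = 42300$ ($t = 41968 + 332 = 42300$)
$\sqrt{t + 363735} = \sqrt{42300 + 363735} = \sqrt{406035} = 3 \sqrt{45115}$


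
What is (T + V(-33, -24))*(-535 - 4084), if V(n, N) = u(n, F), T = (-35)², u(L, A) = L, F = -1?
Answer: -5505848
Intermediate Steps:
T = 1225
V(n, N) = n
(T + V(-33, -24))*(-535 - 4084) = (1225 - 33)*(-535 - 4084) = 1192*(-4619) = -5505848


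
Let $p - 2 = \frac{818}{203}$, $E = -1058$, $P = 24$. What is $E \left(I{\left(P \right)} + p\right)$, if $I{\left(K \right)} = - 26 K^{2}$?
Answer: $\frac{3215160432}{203} \approx 1.5838 \cdot 10^{7}$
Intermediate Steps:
$p = \frac{1224}{203}$ ($p = 2 + \frac{818}{203} = \frac{1224}{203} \approx 6.0296$)
$E \left(I{\left(P \right)} + p\right) = - 1058 \left(- 26 \cdot 24^{2} + \frac{1224}{203}\right) = - 1058 \left(\left(-26\right) 576 + \frac{1224}{203}\right) = - 1058 \left(-14976 + \frac{1224}{203}\right) = \left(-1058\right) \left(- \frac{3038904}{203}\right) = \frac{3215160432}{203}$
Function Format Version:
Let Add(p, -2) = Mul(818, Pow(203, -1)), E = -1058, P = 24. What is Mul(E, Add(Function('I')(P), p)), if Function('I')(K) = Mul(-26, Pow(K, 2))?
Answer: Rational(3215160432, 203) ≈ 1.5838e+7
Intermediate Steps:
p = Rational(1224, 203) (p = Add(2, Mul(818, Pow(203, -1))) = Add(2, Mul(818, Rational(1, 203))) = Add(2, Rational(818, 203)) = Rational(1224, 203) ≈ 6.0296)
Mul(E, Add(Function('I')(P), p)) = Mul(-1058, Add(Mul(-26, Pow(24, 2)), Rational(1224, 203))) = Mul(-1058, Add(Mul(-26, 576), Rational(1224, 203))) = Mul(-1058, Add(-14976, Rational(1224, 203))) = Mul(-1058, Rational(-3038904, 203)) = Rational(3215160432, 203)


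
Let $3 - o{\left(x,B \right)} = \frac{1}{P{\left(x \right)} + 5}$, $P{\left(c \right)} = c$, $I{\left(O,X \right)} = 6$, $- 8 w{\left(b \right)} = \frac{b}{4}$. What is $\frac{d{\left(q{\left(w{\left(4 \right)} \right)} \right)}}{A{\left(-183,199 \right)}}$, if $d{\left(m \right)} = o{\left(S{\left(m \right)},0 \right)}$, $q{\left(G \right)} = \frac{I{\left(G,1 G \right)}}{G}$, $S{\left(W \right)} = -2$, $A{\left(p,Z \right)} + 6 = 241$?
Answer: $\frac{8}{705} \approx 0.011348$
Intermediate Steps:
$A{\left(p,Z \right)} = 235$ ($A{\left(p,Z \right)} = -6 + 241 = 235$)
$w{\left(b \right)} = - \frac{b}{32}$ ($w{\left(b \right)} = - \frac{b \frac{1}{4}}{8} = - \frac{\frac{1}{4} b}{8} = - \frac{b}{32}$)
$o{\left(x,B \right)} = 3 - \frac{1}{5 + x}$ ($o{\left(x,B \right)} = 3 - \frac{1}{x + 5} = 3 - \frac{1}{5 + x}$)
$q{\left(G \right)} = \frac{6}{G}$
$d{\left(m \right)} = \frac{8}{3}$ ($d{\left(m \right)} = \frac{14 + 3 \left(-2\right)}{5 - 2} = \frac{14 - 6}{3} = \frac{1}{3} \cdot 8 = \frac{8}{3}$)
$\frac{d{\left(q{\left(w{\left(4 \right)} \right)} \right)}}{A{\left(-183,199 \right)}} = \frac{8}{3 \cdot 235} = \frac{8}{3} \cdot \frac{1}{235} = \frac{8}{705}$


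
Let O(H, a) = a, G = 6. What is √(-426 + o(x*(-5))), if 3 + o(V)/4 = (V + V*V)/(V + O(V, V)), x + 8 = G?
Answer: 4*I*√26 ≈ 20.396*I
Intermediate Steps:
x = -2 (x = -8 + 6 = -2)
o(V) = -12 + 2*(V + V²)/V (o(V) = -12 + 4*((V + V*V)/(V + V)) = -12 + 4*((V + V²)/((2*V))) = -12 + 4*((V + V²)*(1/(2*V))) = -12 + 4*((V + V²)/(2*V)) = -12 + 2*(V + V²)/V)
√(-426 + o(x*(-5))) = √(-426 + (-10 + 2*(-2*(-5)))) = √(-426 + (-10 + 2*10)) = √(-426 + (-10 + 20)) = √(-426 + 10) = √(-416) = 4*I*√26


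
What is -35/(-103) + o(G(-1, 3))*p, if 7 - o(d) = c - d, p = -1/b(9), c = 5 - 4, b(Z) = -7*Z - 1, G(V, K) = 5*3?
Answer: 4403/6592 ≈ 0.66793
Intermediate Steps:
G(V, K) = 15
b(Z) = -1 - 7*Z
c = 1
p = 1/64 (p = -1/(-1 - 7*9) = -1/(-1 - 63) = -1/(-64) = -1*(-1/64) = 1/64 ≈ 0.015625)
o(d) = 6 + d (o(d) = 7 - (1 - d) = 7 + (-1 + d) = 6 + d)
-35/(-103) + o(G(-1, 3))*p = -35/(-103) + (6 + 15)*(1/64) = -35*(-1/103) + 21*(1/64) = 35/103 + 21/64 = 4403/6592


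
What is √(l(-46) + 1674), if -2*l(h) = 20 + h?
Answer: √1687 ≈ 41.073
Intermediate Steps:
l(h) = -10 - h/2 (l(h) = -(20 + h)/2 = -10 - h/2)
√(l(-46) + 1674) = √((-10 - ½*(-46)) + 1674) = √((-10 + 23) + 1674) = √(13 + 1674) = √1687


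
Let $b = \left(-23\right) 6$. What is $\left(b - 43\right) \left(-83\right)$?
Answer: $15023$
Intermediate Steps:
$b = -138$
$\left(b - 43\right) \left(-83\right) = \left(-138 - 43\right) \left(-83\right) = \left(-181\right) \left(-83\right) = 15023$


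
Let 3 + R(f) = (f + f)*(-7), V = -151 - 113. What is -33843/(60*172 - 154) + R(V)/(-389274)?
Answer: -1100978585/329779957 ≈ -3.3385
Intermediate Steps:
V = -264
R(f) = -3 - 14*f (R(f) = -3 + (f + f)*(-7) = -3 + (2*f)*(-7) = -3 - 14*f)
-33843/(60*172 - 154) + R(V)/(-389274) = -33843/(60*172 - 154) + (-3 - 14*(-264))/(-389274) = -33843/(10320 - 154) + (-3 + 3696)*(-1/389274) = -33843/10166 + 3693*(-1/389274) = -33843*1/10166 - 1231/129758 = -33843/10166 - 1231/129758 = -1100978585/329779957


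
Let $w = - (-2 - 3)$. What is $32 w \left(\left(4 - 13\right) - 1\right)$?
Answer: $-1600$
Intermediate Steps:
$w = 5$ ($w = \left(-1\right) \left(-5\right) = 5$)
$32 w \left(\left(4 - 13\right) - 1\right) = 32 \cdot 5 \left(\left(4 - 13\right) - 1\right) = 160 \left(-9 - 1\right) = 160 \left(-10\right) = -1600$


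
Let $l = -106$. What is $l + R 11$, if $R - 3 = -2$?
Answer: $-95$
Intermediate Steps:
$R = 1$ ($R = 3 - 2 = 1$)
$l + R 11 = -106 + 1 \cdot 11 = -106 + 11 = -95$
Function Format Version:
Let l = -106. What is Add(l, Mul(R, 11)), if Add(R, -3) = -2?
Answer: -95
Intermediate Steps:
R = 1 (R = Add(3, -2) = 1)
Add(l, Mul(R, 11)) = Add(-106, Mul(1, 11)) = Add(-106, 11) = -95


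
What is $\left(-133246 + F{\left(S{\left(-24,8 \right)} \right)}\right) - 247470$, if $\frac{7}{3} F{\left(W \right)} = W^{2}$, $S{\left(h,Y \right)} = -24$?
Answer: $- \frac{2663284}{7} \approx -3.8047 \cdot 10^{5}$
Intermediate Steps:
$F{\left(W \right)} = \frac{3 W^{2}}{7}$
$\left(-133246 + F{\left(S{\left(-24,8 \right)} \right)}\right) - 247470 = \left(-133246 + \frac{3 \left(-24\right)^{2}}{7}\right) - 247470 = \left(-133246 + \frac{3}{7} \cdot 576\right) - 247470 = \left(-133246 + \frac{1728}{7}\right) - 247470 = - \frac{930994}{7} - 247470 = - \frac{2663284}{7}$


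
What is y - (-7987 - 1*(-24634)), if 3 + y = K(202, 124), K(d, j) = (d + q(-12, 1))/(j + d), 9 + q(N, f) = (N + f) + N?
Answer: -2713865/163 ≈ -16649.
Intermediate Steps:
q(N, f) = -9 + f + 2*N (q(N, f) = -9 + ((N + f) + N) = -9 + (f + 2*N) = -9 + f + 2*N)
K(d, j) = (-32 + d)/(d + j) (K(d, j) = (d + (-9 + 1 + 2*(-12)))/(j + d) = (d + (-9 + 1 - 24))/(d + j) = (d - 32)/(d + j) = (-32 + d)/(d + j))
y = -404/163 (y = -3 + (-32 + 202)/(202 + 124) = -3 + 170/326 = -3 + (1/326)*170 = -3 + 85/163 = -404/163 ≈ -2.4785)
y - (-7987 - 1*(-24634)) = -404/163 - (-7987 - 1*(-24634)) = -404/163 - (-7987 + 24634) = -404/163 - 1*16647 = -404/163 - 16647 = -2713865/163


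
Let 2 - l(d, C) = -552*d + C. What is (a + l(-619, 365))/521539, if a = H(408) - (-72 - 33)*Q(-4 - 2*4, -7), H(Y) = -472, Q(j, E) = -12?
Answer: -343783/521539 ≈ -0.65917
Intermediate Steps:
l(d, C) = 2 - C + 552*d (l(d, C) = 2 - (-552*d + C) = 2 - (C - 552*d) = 2 + (-C + 552*d) = 2 - C + 552*d)
a = -1732 (a = -472 - (-72 - 33)*(-12) = -472 - (-105)*(-12) = -472 - 1*1260 = -472 - 1260 = -1732)
(a + l(-619, 365))/521539 = (-1732 + (2 - 1*365 + 552*(-619)))/521539 = (-1732 + (2 - 365 - 341688))*(1/521539) = (-1732 - 342051)*(1/521539) = -343783*1/521539 = -343783/521539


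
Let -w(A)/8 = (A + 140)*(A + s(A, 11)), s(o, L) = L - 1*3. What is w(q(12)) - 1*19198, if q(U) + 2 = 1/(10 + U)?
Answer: -3130800/121 ≈ -25874.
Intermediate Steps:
s(o, L) = -3 + L (s(o, L) = L - 3 = -3 + L)
q(U) = -2 + 1/(10 + U)
w(A) = -8*(8 + A)*(140 + A) (w(A) = -8*(A + 140)*(A + (-3 + 11)) = -8*(140 + A)*(A + 8) = -8*(140 + A)*(8 + A) = -8*(8 + A)*(140 + A))
w(q(12)) - 1*19198 = (-8960 - 1184*(-19 - 2*12)/(10 + 12) - 8*(-19 - 2*12)**2/(10 + 12)**2) - 1*19198 = (-8960 - 1184*(-19 - 24)/22 - 8*(-19 - 24)**2/484) - 19198 = (-8960 - 592*(-43)/11 - 8*((1/22)*(-43))**2) - 19198 = (-8960 - 1184*(-43/22) - 8*(-43/22)**2) - 19198 = (-8960 + 25456/11 - 8*1849/484) - 19198 = (-8960 + 25456/11 - 3698/121) - 19198 = -807842/121 - 19198 = -3130800/121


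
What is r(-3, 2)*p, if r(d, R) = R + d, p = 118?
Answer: -118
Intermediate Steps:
r(-3, 2)*p = (2 - 3)*118 = -1*118 = -118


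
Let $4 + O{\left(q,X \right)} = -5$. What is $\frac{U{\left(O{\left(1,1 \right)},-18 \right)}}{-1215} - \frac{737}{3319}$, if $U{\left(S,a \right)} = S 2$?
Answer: $- \frac{92857}{448065} \approx -0.20724$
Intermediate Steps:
$O{\left(q,X \right)} = -9$ ($O{\left(q,X \right)} = -4 - 5 = -9$)
$U{\left(S,a \right)} = 2 S$
$\frac{U{\left(O{\left(1,1 \right)},-18 \right)}}{-1215} - \frac{737}{3319} = \frac{2 \left(-9\right)}{-1215} - \frac{737}{3319} = \left(-18\right) \left(- \frac{1}{1215}\right) - \frac{737}{3319} = \frac{2}{135} - \frac{737}{3319} = - \frac{92857}{448065}$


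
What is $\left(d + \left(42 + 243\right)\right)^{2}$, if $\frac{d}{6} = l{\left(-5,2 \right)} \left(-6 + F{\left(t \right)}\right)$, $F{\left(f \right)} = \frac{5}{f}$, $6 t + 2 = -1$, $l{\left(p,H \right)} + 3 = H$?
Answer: $145161$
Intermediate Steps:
$l{\left(p,H \right)} = -3 + H$
$t = - \frac{1}{2}$ ($t = - \frac{1}{3} + \frac{1}{6} \left(-1\right) = - \frac{1}{3} - \frac{1}{6} = - \frac{1}{2} \approx -0.5$)
$d = 96$ ($d = 6 \left(-3 + 2\right) \left(-6 + \frac{5}{- \frac{1}{2}}\right) = 6 \left(- (-6 + 5 \left(-2\right))\right) = 6 \left(- (-6 - 10)\right) = 6 \left(\left(-1\right) \left(-16\right)\right) = 6 \cdot 16 = 96$)
$\left(d + \left(42 + 243\right)\right)^{2} = \left(96 + \left(42 + 243\right)\right)^{2} = \left(96 + 285\right)^{2} = 381^{2} = 145161$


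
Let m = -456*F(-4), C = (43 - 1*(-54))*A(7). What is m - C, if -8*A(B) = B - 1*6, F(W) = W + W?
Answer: 29281/8 ≈ 3660.1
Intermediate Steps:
F(W) = 2*W
A(B) = ¾ - B/8 (A(B) = -(B - 1*6)/8 = -(B - 6)/8 = -(-6 + B)/8 = ¾ - B/8)
C = -97/8 (C = (43 - 1*(-54))*(¾ - ⅛*7) = (43 + 54)*(¾ - 7/8) = 97*(-⅛) = -97/8 ≈ -12.125)
m = 3648 (m = -912*(-4) = -456*(-8) = 3648)
m - C = 3648 - 1*(-97/8) = 3648 + 97/8 = 29281/8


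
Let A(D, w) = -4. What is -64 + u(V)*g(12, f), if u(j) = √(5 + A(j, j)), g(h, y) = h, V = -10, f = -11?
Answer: -52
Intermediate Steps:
u(j) = 1 (u(j) = √(5 - 4) = √1 = 1)
-64 + u(V)*g(12, f) = -64 + 1*12 = -64 + 12 = -52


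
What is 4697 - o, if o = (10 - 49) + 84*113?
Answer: -4756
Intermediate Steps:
o = 9453 (o = -39 + 9492 = 9453)
4697 - o = 4697 - 1*9453 = 4697 - 9453 = -4756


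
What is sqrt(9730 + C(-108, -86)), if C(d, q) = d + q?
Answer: 8*sqrt(149) ≈ 97.652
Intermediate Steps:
sqrt(9730 + C(-108, -86)) = sqrt(9730 + (-108 - 86)) = sqrt(9730 - 194) = sqrt(9536) = 8*sqrt(149)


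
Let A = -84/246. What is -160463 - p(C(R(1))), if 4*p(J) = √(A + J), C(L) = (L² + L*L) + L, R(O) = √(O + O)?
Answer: -160463 - √(6150 + 1681*√2)/164 ≈ -1.6046e+5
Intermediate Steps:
A = -14/41 (A = -84*1/246 = -14/41 ≈ -0.34146)
R(O) = √2*√O (R(O) = √(2*O) = √2*√O)
C(L) = L + 2*L² (C(L) = (L² + L²) + L = 2*L² + L = L + 2*L²)
p(J) = √(-14/41 + J)/4
-160463 - p(C(R(1))) = -160463 - √(-574 + 1681*((√2*√1)*(1 + 2*(√2*√1))))/164 = -160463 - √(-574 + 1681*((√2*1)*(1 + 2*(√2*1))))/164 = -160463 - √(-574 + 1681*(√2*(1 + 2*√2)))/164 = -160463 - √(-574 + 1681*√2*(1 + 2*√2))/164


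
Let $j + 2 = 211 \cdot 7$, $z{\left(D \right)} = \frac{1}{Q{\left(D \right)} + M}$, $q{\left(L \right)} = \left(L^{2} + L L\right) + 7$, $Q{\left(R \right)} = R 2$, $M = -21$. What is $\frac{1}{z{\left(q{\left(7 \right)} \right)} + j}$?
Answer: $\frac{189}{278776} \approx 0.00067796$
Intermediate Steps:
$Q{\left(R \right)} = 2 R$
$q{\left(L \right)} = 7 + 2 L^{2}$ ($q{\left(L \right)} = \left(L^{2} + L^{2}\right) + 7 = 2 L^{2} + 7 = 7 + 2 L^{2}$)
$z{\left(D \right)} = \frac{1}{-21 + 2 D}$ ($z{\left(D \right)} = \frac{1}{2 D - 21} = \frac{1}{-21 + 2 D}$)
$j = 1475$ ($j = -2 + 211 \cdot 7 = -2 + 1477 = 1475$)
$\frac{1}{z{\left(q{\left(7 \right)} \right)} + j} = \frac{1}{\frac{1}{-21 + 2 \left(7 + 2 \cdot 7^{2}\right)} + 1475} = \frac{1}{\frac{1}{-21 + 2 \left(7 + 2 \cdot 49\right)} + 1475} = \frac{1}{\frac{1}{-21 + 2 \left(7 + 98\right)} + 1475} = \frac{1}{\frac{1}{-21 + 2 \cdot 105} + 1475} = \frac{1}{\frac{1}{-21 + 210} + 1475} = \frac{1}{\frac{1}{189} + 1475} = \frac{1}{\frac{278776}{189}} = \frac{189}{278776}$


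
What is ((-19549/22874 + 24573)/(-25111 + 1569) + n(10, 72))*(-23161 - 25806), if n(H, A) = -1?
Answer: 53891266511287/538499708 ≈ 1.0008e+5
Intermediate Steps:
((-19549/22874 + 24573)/(-25111 + 1569) + n(10, 72))*(-23161 - 25806) = ((-19549/22874 + 24573)/(-25111 + 1569) - 1)*(-23161 - 25806) = ((-19549*1/22874 + 24573)/(-23542) - 1)*(-48967) = ((-19549/22874 + 24573)*(-1/23542) - 1)*(-48967) = ((562063253/22874)*(-1/23542) - 1)*(-48967) = (-562063253/538499708 - 1)*(-48967) = -1100562961/538499708*(-48967) = 53891266511287/538499708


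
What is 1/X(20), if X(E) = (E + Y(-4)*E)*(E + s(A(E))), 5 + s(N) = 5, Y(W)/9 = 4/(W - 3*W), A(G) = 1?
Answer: 1/2200 ≈ 0.00045455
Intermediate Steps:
Y(W) = -18/W (Y(W) = 9*(4/(W - 3*W)) = 9*(4/((-2*W))) = 9*(4*(-1/(2*W))) = 9*(-2/W) = -18/W)
s(N) = 0 (s(N) = -5 + 5 = 0)
X(E) = 11*E²/2 (X(E) = (E + (-18/(-4))*E)*(E + 0) = (E + (-18*(-¼))*E)*E = (E + 9*E/2)*E = (11*E/2)*E = 11*E²/2)
1/X(20) = 1/((11/2)*20²) = 1/((11/2)*400) = 1/2200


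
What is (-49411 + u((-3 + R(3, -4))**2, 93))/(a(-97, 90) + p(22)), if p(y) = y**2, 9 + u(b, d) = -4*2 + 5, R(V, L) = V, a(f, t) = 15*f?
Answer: 49423/971 ≈ 50.899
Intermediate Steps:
u(b, d) = -12 (u(b, d) = -9 + (-4*2 + 5) = -9 + (-8 + 5) = -9 - 3 = -12)
(-49411 + u((-3 + R(3, -4))**2, 93))/(a(-97, 90) + p(22)) = (-49411 - 12)/(15*(-97) + 22**2) = -49423/(-1455 + 484) = -49423/(-971) = -49423*(-1/971) = 49423/971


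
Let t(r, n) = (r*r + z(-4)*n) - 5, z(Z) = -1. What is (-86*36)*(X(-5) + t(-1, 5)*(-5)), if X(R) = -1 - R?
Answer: -151704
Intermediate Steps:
t(r, n) = -5 + r**2 - n (t(r, n) = (r*r - n) - 5 = (r**2 - n) - 5 = -5 + r**2 - n)
(-86*36)*(X(-5) + t(-1, 5)*(-5)) = (-86*36)*((-1 - 1*(-5)) + (-5 + (-1)**2 - 1*5)*(-5)) = -3096*((-1 + 5) + (-5 + 1 - 5)*(-5)) = -3096*(4 - 9*(-5)) = -3096*(4 + 45) = -3096*49 = -151704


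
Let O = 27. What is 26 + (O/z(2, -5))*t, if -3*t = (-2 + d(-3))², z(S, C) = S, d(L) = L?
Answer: -173/2 ≈ -86.500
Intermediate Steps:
t = -25/3 (t = -(-2 - 3)²/3 = -⅓*(-5)² = -⅓*25 = -25/3 ≈ -8.3333)
26 + (O/z(2, -5))*t = 26 + (27/2)*(-25/3) = 26 - 225/2 = -173/2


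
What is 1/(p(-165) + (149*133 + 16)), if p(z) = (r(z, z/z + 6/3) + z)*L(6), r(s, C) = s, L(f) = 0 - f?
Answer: 1/21813 ≈ 4.5844e-5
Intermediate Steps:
L(f) = -f
p(z) = -12*z (p(z) = (z + z)*(-1*6) = (2*z)*(-6) = -12*z)
1/(p(-165) + (149*133 + 16)) = 1/(-12*(-165) + (149*133 + 16)) = 1/(1980 + (19817 + 16)) = 1/(1980 + 19833) = 1/21813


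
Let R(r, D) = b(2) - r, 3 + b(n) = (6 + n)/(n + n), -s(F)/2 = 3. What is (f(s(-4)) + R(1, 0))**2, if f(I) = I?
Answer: 64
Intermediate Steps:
s(F) = -6 (s(F) = -2*3 = -6)
b(n) = -3 + (6 + n)/(2*n) (b(n) = -3 + (6 + n)/(n + n) = -3 + (6 + n)/((2*n)) = -3 + (6 + n)*(1/(2*n)) = -3 + (6 + n)/(2*n))
R(r, D) = -1 - r (R(r, D) = (-5/2 + 3/2) - r = -1 - r)
(f(s(-4)) + R(1, 0))**2 = (-6 + (-1 - 1*1))**2 = (-6 + (-1 - 1))**2 = (-6 - 2)**2 = (-8)**2 = 64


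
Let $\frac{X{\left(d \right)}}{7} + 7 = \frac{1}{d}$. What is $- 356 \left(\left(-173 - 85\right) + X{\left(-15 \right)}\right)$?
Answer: $\frac{1641872}{15} \approx 1.0946 \cdot 10^{5}$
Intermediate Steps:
$X{\left(d \right)} = -49 + \frac{7}{d}$
$- 356 \left(\left(-173 - 85\right) + X{\left(-15 \right)}\right) = - 356 \left(\left(-173 - 85\right) - \left(49 - \frac{7}{-15}\right)\right) = - 356 \left(\left(-173 - 85\right) + \left(-49 + 7 \left(- \frac{1}{15}\right)\right)\right) = - 356 \left(-258 - \frac{742}{15}\right) = \left(-356\right) \left(- \frac{4612}{15}\right) = \frac{1641872}{15}$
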